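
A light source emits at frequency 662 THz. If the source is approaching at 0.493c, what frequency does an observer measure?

β = v/c = 0.493
(1+β)/(1-β) = 1.493/0.507 = 2.945
Doppler factor = √(2.945) = 1.716
f_obs = 662 × 1.716 = 1136 THz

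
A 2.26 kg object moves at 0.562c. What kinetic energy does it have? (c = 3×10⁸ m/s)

γ = 1/√(1 - 0.562²) = 1.209
γ - 1 = 0.2090
KE = (γ-1)mc² = 0.2090 × 2.26 × (3×10⁸)² = 4.251×10¹⁶ J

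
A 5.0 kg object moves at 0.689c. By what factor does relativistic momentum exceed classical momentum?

p_rel = γmv, p_class = mv
Ratio = γ = 1/√(1 - 0.689²) = 1.380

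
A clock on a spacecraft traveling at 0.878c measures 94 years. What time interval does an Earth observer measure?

Proper time Δt₀ = 94 years
γ = 1/√(1 - 0.878²) = 2.089
Δt = γΔt₀ = 2.089 × 94 = 196.4 years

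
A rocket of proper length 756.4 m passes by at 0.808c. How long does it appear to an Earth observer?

Proper length L₀ = 756.4 m
γ = 1/√(1 - 0.808²) = 1.697
L = L₀/γ = 756.4/1.697 = 445.7 m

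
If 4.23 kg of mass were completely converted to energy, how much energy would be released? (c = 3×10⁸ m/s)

Using E = mc²:
c² = (3×10⁸)² = 9×10¹⁶ m²/s²
E = 4.23 × 9×10¹⁶ = 3.807×10¹⁷ J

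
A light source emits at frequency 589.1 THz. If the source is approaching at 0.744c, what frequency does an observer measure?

β = v/c = 0.744
(1+β)/(1-β) = 1.744/0.256 = 6.813
Doppler factor = √(6.813) = 2.610
f_obs = 589.1 × 2.610 = 1538 THz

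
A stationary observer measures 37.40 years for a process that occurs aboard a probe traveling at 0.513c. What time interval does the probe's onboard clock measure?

Dilated time Δt = 37.40 years
γ = 1/√(1 - 0.513²) = 1.165
Δt₀ = Δt/γ = 37.40/1.165 = 32.10 years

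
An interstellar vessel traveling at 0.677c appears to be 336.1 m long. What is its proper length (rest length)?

Contracted length L = 336.1 m
γ = 1/√(1 - 0.677²) = 1.3587
L₀ = γL = 1.3587 × 336.1 = 456.7 m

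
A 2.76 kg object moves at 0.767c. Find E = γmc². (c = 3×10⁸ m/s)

γ = 1/√(1 - 0.767²) = 1.5585
mc² = 2.76 × (3×10⁸)² = 2.484×10¹⁷ J
E = γmc² = 1.5585 × 2.484×10¹⁷ = 3.871×10¹⁷ J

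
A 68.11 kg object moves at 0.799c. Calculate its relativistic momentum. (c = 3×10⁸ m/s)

γ = 1/√(1 - 0.799²) = 1.663
v = 0.799 × 3×10⁸ = 2.397×10⁸ m/s
p = γmv = 1.663 × 68.11 × 2.397×10⁸ = 2.715×10¹⁰ kg·m/s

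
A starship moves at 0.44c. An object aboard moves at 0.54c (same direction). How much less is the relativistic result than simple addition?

Classical: u' + v = 0.54 + 0.44 = 0.98c
Relativistic: u = (0.54 + 0.44)/(1 + 0.2376) = 0.98/1.2376 = 0.7919c
Difference: 0.98 - 0.7919 = 0.1881c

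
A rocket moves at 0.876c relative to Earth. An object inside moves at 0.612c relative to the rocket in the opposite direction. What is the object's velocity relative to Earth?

Object's velocity in rocket frame is u' = -0.612c
u = (u' + v)/(1 + u'v/c²) = (v - 0.612)/(1 - 0.612·v/c²)
Numerator: 0.876 - 0.612 = 0.264
Denominator: 1 - 0.536112 = 0.463888
u = 0.264/0.463888 = 0.5691c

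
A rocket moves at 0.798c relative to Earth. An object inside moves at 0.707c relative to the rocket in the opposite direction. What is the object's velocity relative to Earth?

Object's velocity in rocket frame is u' = -0.707c
u = (u' + v)/(1 + u'v/c²) = (v - 0.707)/(1 - 0.707·v/c²)
Numerator: 0.798 - 0.707 = 0.091
Denominator: 1 - 0.564186 = 0.435814
u = 0.091/0.435814 = 0.2088c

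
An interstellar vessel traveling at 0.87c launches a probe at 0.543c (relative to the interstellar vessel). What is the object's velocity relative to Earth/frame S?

u = (u' + v)/(1 + u'v/c²)
Numerator: 0.543 + 0.87 = 1.413
Denominator: 1 + 0.47241 = 1.47241
u = 1.413/1.47241 = 0.9597c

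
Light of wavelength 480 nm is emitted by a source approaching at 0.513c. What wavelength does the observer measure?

β = 0.513
Wavelength Doppler factor = √(0.487/1.513) = √(0.32188) = 0.5673
λ_obs = 480 × 0.5673 = 272.3 nm (blueshift)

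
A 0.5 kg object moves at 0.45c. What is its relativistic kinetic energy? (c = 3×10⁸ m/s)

γ = 1/√(1 - 0.45²) = 1.119785
γ - 1 = 0.119785
KE = (γ-1)mc² = 0.119785 × 0.5 × (3×10⁸)² = 5.390×10¹⁵ J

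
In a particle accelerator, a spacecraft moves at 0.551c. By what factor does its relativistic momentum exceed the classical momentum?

p_rel = γmv, p_class = mv
Ratio = γ = 1/√(1 - 0.551²)
= 1/√(0.696399) = 1.198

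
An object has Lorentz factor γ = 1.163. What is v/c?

From γ = 1/√(1 - v²/c²):
1/γ² = 1/1.163² = 0.7393
v²/c² = 1 - 0.7393 = 0.2607
v/c = √(0.2607) = 0.5106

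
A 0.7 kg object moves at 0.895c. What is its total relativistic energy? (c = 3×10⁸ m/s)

γ = 1/√(1 - 0.895²) = 2.242
mc² = 0.7 × (3×10⁸)² = 6.300×10¹⁶ J
E = γmc² = 2.242 × 6.300×10¹⁶ = 1.412×10¹⁷ J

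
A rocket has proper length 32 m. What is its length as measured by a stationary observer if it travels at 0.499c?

Proper length L₀ = 32 m
γ = 1/√(1 - 0.499²) = 1.154
L = L₀/γ = 32/1.154 = 27.73 m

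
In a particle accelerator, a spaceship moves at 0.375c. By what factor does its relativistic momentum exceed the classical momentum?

p_rel = γmv, p_class = mv
Ratio = γ = 1/√(1 - 0.375²)
= 1/√(0.859375) = 1.079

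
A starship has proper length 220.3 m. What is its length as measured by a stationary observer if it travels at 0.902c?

Proper length L₀ = 220.3 m
γ = 1/√(1 - 0.902²) = 2.3162
L = L₀/γ = 220.3/2.3162 = 95.11 m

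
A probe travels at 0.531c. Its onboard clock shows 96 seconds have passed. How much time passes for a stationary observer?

Proper time Δt₀ = 96 seconds
γ = 1/√(1 - 0.531²) = 1.180
Δt = γΔt₀ = 1.180 × 96 = 113.3 seconds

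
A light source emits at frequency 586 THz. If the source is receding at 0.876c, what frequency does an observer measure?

β = v/c = 0.876
(1-β)/(1+β) = 0.124/1.876 = 0.06610
Doppler factor = √(0.06610) = 0.2571
f_obs = 586 × 0.2571 = 150.7 THz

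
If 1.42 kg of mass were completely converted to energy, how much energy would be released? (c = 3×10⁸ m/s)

Using E = mc²:
c² = (3×10⁸)² = 9×10¹⁶ m²/s²
E = 1.42 × 9×10¹⁶ = 1.278×10¹⁷ J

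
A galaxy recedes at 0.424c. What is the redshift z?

β = 0.424
(1+β)/(1-β) = 1.424/0.576 = 2.472
√(2.472) = 1.5723
z = 1.5723 - 1 = 0.5723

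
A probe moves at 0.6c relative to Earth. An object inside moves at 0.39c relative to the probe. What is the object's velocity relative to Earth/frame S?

u = (u' + v)/(1 + u'v/c²)
Numerator: 0.39 + 0.6 = 0.99
Denominator: 1 + 0.234 = 1.234
u = 0.99/1.234 = 0.8023c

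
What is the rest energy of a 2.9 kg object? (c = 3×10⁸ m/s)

c² = (3×10⁸)² = 9.000×10¹⁶ m²/s²
E₀ = mc² = 2.9 × 9.000×10¹⁶ = 2.610×10¹⁷ J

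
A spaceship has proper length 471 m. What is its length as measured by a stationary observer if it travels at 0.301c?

Proper length L₀ = 471 m
γ = 1/√(1 - 0.301²) = 1.0486
L = L₀/γ = 471/1.0486 = 449.2 m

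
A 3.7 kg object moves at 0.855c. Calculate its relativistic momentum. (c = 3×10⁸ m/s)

γ = 1/√(1 - 0.855²) = 1.928
v = 0.855 × 3×10⁸ = 2.565×10⁸ m/s
p = γmv = 1.928 × 3.7 × 2.565×10⁸ = 1.830×10⁹ kg·m/s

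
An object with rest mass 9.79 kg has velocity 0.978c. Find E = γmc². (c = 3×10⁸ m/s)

γ = 1/√(1 - 0.978²) = 4.794
mc² = 9.79 × (3×10⁸)² = 8.811×10¹⁷ J
E = γmc² = 4.794 × 8.811×10¹⁷ = 4.224×10¹⁸ J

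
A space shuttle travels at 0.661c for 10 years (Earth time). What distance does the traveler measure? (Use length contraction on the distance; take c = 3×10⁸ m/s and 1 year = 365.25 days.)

Earth distance: d = v × t = 0.661c × 10 yr = 6.2579×10¹⁶ m
γ = 1.3326
d' = d/γ = 6.2579×10¹⁶/1.3326 = 4.696×10¹⁶ m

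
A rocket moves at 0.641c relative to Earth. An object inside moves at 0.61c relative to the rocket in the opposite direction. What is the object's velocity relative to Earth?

Object's velocity in rocket frame is u' = -0.61c
u = (u' + v)/(1 + u'v/c²) = (v - 0.61)/(1 - 0.61·v/c²)
Numerator: 0.641 - 0.61 = 0.031
Denominator: 1 - 0.39101 = 0.60899
u = 0.031/0.60899 = 0.05090c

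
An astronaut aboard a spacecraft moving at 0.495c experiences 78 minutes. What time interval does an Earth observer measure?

Proper time Δt₀ = 78 minutes
γ = 1/√(1 - 0.495²) = 1.1509
Δt = γΔt₀ = 1.1509 × 78 = 89.77 minutes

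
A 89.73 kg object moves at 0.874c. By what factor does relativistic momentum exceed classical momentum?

p_rel = γmv, p_class = mv
Ratio = γ = 1/√(1 - 0.874²) = 2.058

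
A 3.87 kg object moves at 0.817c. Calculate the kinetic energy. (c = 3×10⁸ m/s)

γ = 1/√(1 - 0.817²) = 1.7342
γ - 1 = 0.7342
KE = (γ-1)mc² = 0.7342 × 3.87 × (3×10⁸)² = 2.557×10¹⁷ J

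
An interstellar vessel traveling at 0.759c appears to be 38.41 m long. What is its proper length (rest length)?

Contracted length L = 38.41 m
γ = 1/√(1 - 0.759²) = 1.5359
L₀ = γL = 1.5359 × 38.41 = 58.99 m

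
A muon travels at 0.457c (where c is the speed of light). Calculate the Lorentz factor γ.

v/c = 0.457, so (v/c)² = 0.208849
1 - (v/c)² = 0.791151
γ = 1/√(0.791151) = 1.124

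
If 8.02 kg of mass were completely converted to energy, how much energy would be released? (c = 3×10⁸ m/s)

Using E = mc²:
c² = (3×10⁸)² = 9×10¹⁶ m²/s²
E = 8.02 × 9×10¹⁶ = 7.218×10¹⁷ J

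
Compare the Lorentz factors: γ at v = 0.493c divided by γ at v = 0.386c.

γ₁ = 1/√(1 - 0.493²) = 1.149
γ₂ = 1/√(1 - 0.386²) = 1.084
γ₁/γ₂ = 1.149/1.084 = 1.060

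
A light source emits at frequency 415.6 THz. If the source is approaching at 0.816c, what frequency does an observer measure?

β = v/c = 0.816
(1+β)/(1-β) = 1.816/0.184 = 9.870
Doppler factor = √(9.870) = 3.142
f_obs = 415.6 × 3.142 = 1306 THz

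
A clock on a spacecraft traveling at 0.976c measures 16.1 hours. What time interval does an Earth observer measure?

Proper time Δt₀ = 16.1 hours
γ = 1/√(1 - 0.976²) = 4.592
Δt = γΔt₀ = 4.592 × 16.1 = 73.93 hours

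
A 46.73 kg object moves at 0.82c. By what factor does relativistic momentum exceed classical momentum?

p_rel = γmv, p_class = mv
Ratio = γ = 1/√(1 - 0.82²) = 1.747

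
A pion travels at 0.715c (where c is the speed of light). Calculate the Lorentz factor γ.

v/c = 0.715, so (v/c)² = 0.511225
1 - (v/c)² = 0.488775
γ = 1/√(0.488775) = 1.430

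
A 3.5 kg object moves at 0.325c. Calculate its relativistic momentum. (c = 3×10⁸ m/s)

γ = 1/√(1 - 0.325²) = 1.0574
v = 0.325 × 3×10⁸ = 9.750×10⁷ m/s
p = γmv = 1.0574 × 3.5 × 9.750×10⁷ = 3.608×10⁸ kg·m/s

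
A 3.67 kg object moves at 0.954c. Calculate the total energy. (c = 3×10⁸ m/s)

γ = 1/√(1 - 0.954²) = 3.335
mc² = 3.67 × (3×10⁸)² = 3.303×10¹⁷ J
E = γmc² = 3.335 × 3.303×10¹⁷ = 1.102×10¹⁸ J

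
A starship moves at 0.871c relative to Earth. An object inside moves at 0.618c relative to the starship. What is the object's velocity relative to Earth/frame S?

u = (u' + v)/(1 + u'v/c²)
Numerator: 0.618 + 0.871 = 1.489
Denominator: 1 + 0.538278 = 1.538278
u = 1.489/1.538278 = 0.9680c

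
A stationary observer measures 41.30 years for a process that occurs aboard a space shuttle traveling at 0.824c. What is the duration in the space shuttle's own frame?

Dilated time Δt = 41.30 years
γ = 1/√(1 - 0.824²) = 1.765
Δt₀ = Δt/γ = 41.30/1.765 = 23.40 years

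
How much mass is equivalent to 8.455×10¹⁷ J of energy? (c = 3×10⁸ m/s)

From E = mc², we get m = E/c²
c² = (3×10⁸)² = 9×10¹⁶ m²/s²
m = 8.455×10¹⁷ / 9×10¹⁶ = 9.394 kg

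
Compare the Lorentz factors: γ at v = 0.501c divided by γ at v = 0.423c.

γ₁ = 1/√(1 - 0.501²) = 1.1555
γ₂ = 1/√(1 - 0.423²) = 1.1036
γ₁/γ₂ = 1.1555/1.1036 = 1.047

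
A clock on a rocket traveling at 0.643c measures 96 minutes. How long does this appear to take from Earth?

Proper time Δt₀ = 96 minutes
γ = 1/√(1 - 0.643²) = 1.3057
Δt = γΔt₀ = 1.3057 × 96 = 125.3 minutes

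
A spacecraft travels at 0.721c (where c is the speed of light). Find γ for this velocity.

v/c = 0.721, so (v/c)² = 0.519841
1 - (v/c)² = 0.480159
γ = 1/√(0.480159) = 1.443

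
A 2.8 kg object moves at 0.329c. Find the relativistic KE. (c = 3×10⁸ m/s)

γ = 1/√(1 - 0.329²) = 1.05895
γ - 1 = 0.05895
KE = (γ-1)mc² = 0.05895 × 2.8 × (3×10⁸)² = 1.486×10¹⁶ J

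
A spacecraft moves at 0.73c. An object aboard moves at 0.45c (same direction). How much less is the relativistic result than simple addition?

Classical: u' + v = 0.45 + 0.73 = 1.18c
Relativistic: u = (0.45 + 0.73)/(1 + 0.3285) = 1.18/1.3285 = 0.8882c
Difference: 1.18 - 0.8882 = 0.2918c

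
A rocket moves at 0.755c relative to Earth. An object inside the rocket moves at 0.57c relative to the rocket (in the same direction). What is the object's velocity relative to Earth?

u = (u' + v)/(1 + u'v/c²)
Numerator: 0.57 + 0.755 = 1.325
Denominator: 1 + 0.43035 = 1.43035
u = 1.325/1.43035 = 0.9263c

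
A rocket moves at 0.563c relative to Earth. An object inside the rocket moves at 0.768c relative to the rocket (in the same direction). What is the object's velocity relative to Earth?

u = (u' + v)/(1 + u'v/c²)
Numerator: 0.768 + 0.563 = 1.331
Denominator: 1 + 0.432384 = 1.432384
u = 1.331/1.432384 = 0.9292c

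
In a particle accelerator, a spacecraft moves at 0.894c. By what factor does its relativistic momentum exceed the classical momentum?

p_rel = γmv, p_class = mv
Ratio = γ = 1/√(1 - 0.894²)
= 1/√(0.200764) = 2.232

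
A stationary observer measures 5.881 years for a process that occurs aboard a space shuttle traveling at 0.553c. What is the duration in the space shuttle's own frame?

Dilated time Δt = 5.881 years
γ = 1/√(1 - 0.553²) = 1.2002
Δt₀ = Δt/γ = 5.881/1.2002 = 4.900 years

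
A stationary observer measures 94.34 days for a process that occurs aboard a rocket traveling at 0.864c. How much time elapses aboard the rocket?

Dilated time Δt = 94.34 days
γ = 1/√(1 - 0.864²) = 1.986
Δt₀ = Δt/γ = 94.34/1.986 = 47.50 days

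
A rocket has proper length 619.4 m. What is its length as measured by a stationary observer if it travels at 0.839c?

Proper length L₀ = 619.4 m
γ = 1/√(1 - 0.839²) = 1.838
L = L₀/γ = 619.4/1.838 = 337.0 m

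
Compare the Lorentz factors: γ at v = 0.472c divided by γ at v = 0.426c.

γ₁ = 1/√(1 - 0.472²) = 1.134
γ₂ = 1/√(1 - 0.426²) = 1.105
γ₁/γ₂ = 1.134/1.105 = 1.026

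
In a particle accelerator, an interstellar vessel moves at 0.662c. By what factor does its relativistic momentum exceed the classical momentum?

p_rel = γmv, p_class = mv
Ratio = γ = 1/√(1 - 0.662²)
= 1/√(0.561756) = 1.334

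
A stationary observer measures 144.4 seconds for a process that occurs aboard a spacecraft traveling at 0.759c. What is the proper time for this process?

Dilated time Δt = 144.4 seconds
γ = 1/√(1 - 0.759²) = 1.5359
Δt₀ = Δt/γ = 144.4/1.5359 = 94.02 seconds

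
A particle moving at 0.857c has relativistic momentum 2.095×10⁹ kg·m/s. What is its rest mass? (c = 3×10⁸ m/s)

γ = 1/√(1 - 0.857²) = 1.9406
v = 0.857 × 3×10⁸ = 2.571×10⁸ m/s
m = p/(γv) = 2.095×10⁹/(1.9406 × 2.571×10⁸) = 4.199 kg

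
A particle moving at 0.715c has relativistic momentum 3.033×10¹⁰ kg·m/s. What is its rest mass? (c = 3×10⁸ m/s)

γ = 1/√(1 - 0.715²) = 1.43036
v = 0.715 × 3×10⁸ = 2.145×10⁸ m/s
m = p/(γv) = 3.033×10¹⁰/(1.43036 × 2.145×10⁸) = 98.86 kg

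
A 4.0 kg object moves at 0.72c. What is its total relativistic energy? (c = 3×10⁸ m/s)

γ = 1/√(1 - 0.72²) = 1.441
mc² = 4.0 × (3×10⁸)² = 3.600×10¹⁷ J
E = γmc² = 1.441 × 3.600×10¹⁷ = 5.188×10¹⁷ J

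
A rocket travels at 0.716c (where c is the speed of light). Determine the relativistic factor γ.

v/c = 0.716, so (v/c)² = 0.512656
1 - (v/c)² = 0.487344
γ = 1/√(0.487344) = 1.432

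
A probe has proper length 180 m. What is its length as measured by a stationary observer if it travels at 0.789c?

Proper length L₀ = 180 m
γ = 1/√(1 - 0.789²) = 1.628
L = L₀/γ = 180/1.628 = 110.6 m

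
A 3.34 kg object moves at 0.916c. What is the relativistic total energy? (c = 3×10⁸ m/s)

γ = 1/√(1 - 0.916²) = 2.4927
mc² = 3.34 × (3×10⁸)² = 3.006×10¹⁷ J
E = γmc² = 2.4927 × 3.006×10¹⁷ = 7.493×10¹⁷ J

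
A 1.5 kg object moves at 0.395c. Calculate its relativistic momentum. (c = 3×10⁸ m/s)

γ = 1/√(1 - 0.395²) = 1.0885
v = 0.395 × 3×10⁸ = 1.185×10⁸ m/s
p = γmv = 1.0885 × 1.5 × 1.185×10⁸ = 1.935×10⁸ kg·m/s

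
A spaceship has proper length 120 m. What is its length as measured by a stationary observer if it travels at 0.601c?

Proper length L₀ = 120 m
γ = 1/√(1 - 0.601²) = 1.2512
L = L₀/γ = 120/1.2512 = 95.91 m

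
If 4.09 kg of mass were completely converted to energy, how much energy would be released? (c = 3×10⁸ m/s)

Using E = mc²:
c² = (3×10⁸)² = 9×10¹⁶ m²/s²
E = 4.09 × 9×10¹⁶ = 3.681×10¹⁷ J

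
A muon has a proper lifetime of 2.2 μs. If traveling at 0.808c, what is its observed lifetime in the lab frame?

Proper lifetime τ₀ = 2.2 μs
γ = 1/√(1 - 0.808²) = 1.6973
τ = γτ₀ = 1.6973 × 2.2 μs = 3.734 μs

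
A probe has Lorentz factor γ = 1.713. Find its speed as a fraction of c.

From γ = 1/√(1 - v²/c²):
1/γ² = 1/1.713² = 0.3408
v²/c² = 1 - 0.3408 = 0.6592
v/c = √(0.6592) = 0.8119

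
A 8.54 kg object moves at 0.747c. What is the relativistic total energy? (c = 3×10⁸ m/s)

γ = 1/√(1 - 0.747²) = 1.504
mc² = 8.54 × (3×10⁸)² = 7.686×10¹⁷ J
E = γmc² = 1.504 × 7.686×10¹⁷ = 1.156×10¹⁸ J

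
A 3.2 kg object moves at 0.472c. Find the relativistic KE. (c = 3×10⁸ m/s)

γ = 1/√(1 - 0.472²) = 1.1343
γ - 1 = 0.1343
KE = (γ-1)mc² = 0.1343 × 3.2 × (3×10⁸)² = 3.868×10¹⁶ J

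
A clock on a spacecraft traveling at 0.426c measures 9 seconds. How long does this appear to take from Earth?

Proper time Δt₀ = 9 seconds
γ = 1/√(1 - 0.426²) = 1.1053
Δt = γΔt₀ = 1.1053 × 9 = 9.948 seconds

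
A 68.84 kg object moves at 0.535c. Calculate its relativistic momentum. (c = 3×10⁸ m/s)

γ = 1/√(1 - 0.535²) = 1.184
v = 0.535 × 3×10⁸ = 1.605×10⁸ m/s
p = γmv = 1.184 × 68.84 × 1.605×10⁸ = 1.308×10¹⁰ kg·m/s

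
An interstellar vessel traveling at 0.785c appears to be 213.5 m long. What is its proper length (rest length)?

Contracted length L = 213.5 m
γ = 1/√(1 - 0.785²) = 1.614
L₀ = γL = 1.614 × 213.5 = 344.6 m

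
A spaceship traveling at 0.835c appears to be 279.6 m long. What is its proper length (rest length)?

Contracted length L = 279.6 m
γ = 1/√(1 - 0.835²) = 1.8174
L₀ = γL = 1.8174 × 279.6 = 508.1 m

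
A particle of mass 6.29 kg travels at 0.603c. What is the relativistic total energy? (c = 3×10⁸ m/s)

γ = 1/√(1 - 0.603²) = 1.2535
mc² = 6.29 × (3×10⁸)² = 5.661×10¹⁷ J
E = γmc² = 1.2535 × 5.661×10¹⁷ = 7.096×10¹⁷ J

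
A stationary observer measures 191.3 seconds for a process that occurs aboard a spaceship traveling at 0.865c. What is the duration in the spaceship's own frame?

Dilated time Δt = 191.3 seconds
γ = 1/√(1 - 0.865²) = 1.993
Δt₀ = Δt/γ = 191.3/1.993 = 95.99 seconds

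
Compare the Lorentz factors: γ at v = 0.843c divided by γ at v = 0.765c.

γ₁ = 1/√(1 - 0.843²) = 1.859
γ₂ = 1/√(1 - 0.765²) = 1.553
γ₁/γ₂ = 1.859/1.553 = 1.197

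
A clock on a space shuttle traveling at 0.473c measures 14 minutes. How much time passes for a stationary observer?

Proper time Δt₀ = 14 minutes
γ = 1/√(1 - 0.473²) = 1.135
Δt = γΔt₀ = 1.135 × 14 = 15.89 minutes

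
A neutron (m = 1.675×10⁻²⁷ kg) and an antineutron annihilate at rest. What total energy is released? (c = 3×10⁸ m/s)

Both particles have the same rest mass, so total mass = 2m
E = 2m·c² = 2 × 1.675×10⁻²⁷ × (3×10⁸)²
= 2 × 1.675×10⁻²⁷ × 9×10¹⁶
= 3.015×10⁻¹⁰ J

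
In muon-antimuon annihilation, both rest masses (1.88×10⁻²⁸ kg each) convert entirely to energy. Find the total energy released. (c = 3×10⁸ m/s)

Both particles have the same rest mass, so total mass = 2m
E = 2m·c² = 2 × 1.88×10⁻²⁸ × (3×10⁸)²
= 2 × 1.88×10⁻²⁸ × 9×10¹⁶
= 3.384×10⁻¹¹ J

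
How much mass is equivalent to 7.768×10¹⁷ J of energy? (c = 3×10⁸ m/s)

From E = mc², we get m = E/c²
c² = (3×10⁸)² = 9×10¹⁶ m²/s²
m = 7.768×10¹⁷ / 9×10¹⁶ = 8.631 kg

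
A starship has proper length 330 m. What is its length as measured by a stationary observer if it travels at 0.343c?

Proper length L₀ = 330 m
γ = 1/√(1 - 0.343²) = 1.0646
L = L₀/γ = 330/1.0646 = 310.0 m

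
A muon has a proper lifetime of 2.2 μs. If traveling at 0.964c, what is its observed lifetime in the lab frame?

Proper lifetime τ₀ = 2.2 μs
γ = 1/√(1 - 0.964²) = 3.761
τ = γτ₀ = 3.761 × 2.2 μs = 8.274 μs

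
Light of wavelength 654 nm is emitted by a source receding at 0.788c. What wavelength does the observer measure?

β = 0.788
Wavelength Doppler factor = √(1.788/0.212) = √(8.434) = 2.904
λ_obs = 654 × 2.904 = 1899 nm (redshift)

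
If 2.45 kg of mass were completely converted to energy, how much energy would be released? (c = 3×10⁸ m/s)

Using E = mc²:
c² = (3×10⁸)² = 9×10¹⁶ m²/s²
E = 2.45 × 9×10¹⁶ = 2.205×10¹⁷ J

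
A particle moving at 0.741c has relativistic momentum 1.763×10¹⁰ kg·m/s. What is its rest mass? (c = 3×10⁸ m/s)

γ = 1/√(1 - 0.741²) = 1.489
v = 0.741 × 3×10⁸ = 2.223×10⁸ m/s
m = p/(γv) = 1.763×10¹⁰/(1.489 × 2.223×10⁸) = 53.26 kg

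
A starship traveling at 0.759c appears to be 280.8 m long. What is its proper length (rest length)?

Contracted length L = 280.8 m
γ = 1/√(1 - 0.759²) = 1.536
L₀ = γL = 1.536 × 280.8 = 431.3 m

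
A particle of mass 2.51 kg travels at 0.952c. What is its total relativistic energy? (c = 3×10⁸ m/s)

γ = 1/√(1 - 0.952²) = 3.267
mc² = 2.51 × (3×10⁸)² = 2.259×10¹⁷ J
E = γmc² = 3.267 × 2.259×10¹⁷ = 7.380×10¹⁷ J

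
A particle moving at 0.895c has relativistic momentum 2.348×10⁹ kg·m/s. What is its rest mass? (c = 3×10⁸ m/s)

γ = 1/√(1 - 0.895²) = 2.2418
v = 0.895 × 3×10⁸ = 2.685×10⁸ m/s
m = p/(γv) = 2.348×10⁹/(2.2418 × 2.685×10⁸) = 3.901 kg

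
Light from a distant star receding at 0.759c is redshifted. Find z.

β = 0.759
(1+β)/(1-β) = 1.759/0.241 = 7.299
√(7.299) = 2.702
z = 2.702 - 1 = 1.702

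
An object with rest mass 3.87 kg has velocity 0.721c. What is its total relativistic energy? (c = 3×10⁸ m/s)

γ = 1/√(1 - 0.721²) = 1.443
mc² = 3.87 × (3×10⁸)² = 3.483×10¹⁷ J
E = γmc² = 1.443 × 3.483×10¹⁷ = 5.026×10¹⁷ J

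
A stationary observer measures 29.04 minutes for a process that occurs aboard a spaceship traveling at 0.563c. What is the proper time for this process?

Dilated time Δt = 29.04 minutes
γ = 1/√(1 - 0.563²) = 1.210
Δt₀ = Δt/γ = 29.04/1.210 = 24.00 minutes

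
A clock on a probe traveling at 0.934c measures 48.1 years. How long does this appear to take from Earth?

Proper time Δt₀ = 48.1 years
γ = 1/√(1 - 0.934²) = 2.799
Δt = γΔt₀ = 2.799 × 48.1 = 134.6 years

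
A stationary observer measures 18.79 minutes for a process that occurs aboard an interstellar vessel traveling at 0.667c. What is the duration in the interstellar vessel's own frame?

Dilated time Δt = 18.79 minutes
γ = 1/√(1 - 0.667²) = 1.342
Δt₀ = Δt/γ = 18.79/1.342 = 14.00 minutes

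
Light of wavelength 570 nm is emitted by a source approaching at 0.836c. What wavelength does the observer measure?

β = 0.836
Wavelength Doppler factor = √(0.164/1.836) = √(0.08932) = 0.2989
λ_obs = 570 × 0.2989 = 170.4 nm (blueshift)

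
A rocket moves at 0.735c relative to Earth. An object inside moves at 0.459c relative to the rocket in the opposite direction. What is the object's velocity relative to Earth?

Object's velocity in rocket frame is u' = -0.459c
u = (u' + v)/(1 + u'v/c²) = (v - 0.459)/(1 - 0.459·v/c²)
Numerator: 0.735 - 0.459 = 0.276
Denominator: 1 - 0.337365 = 0.662635
u = 0.276/0.662635 = 0.4165c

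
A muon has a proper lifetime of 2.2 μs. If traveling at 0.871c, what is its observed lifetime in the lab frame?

Proper lifetime τ₀ = 2.2 μs
γ = 1/√(1 - 0.871²) = 2.0355
τ = γτ₀ = 2.0355 × 2.2 μs = 4.478 μs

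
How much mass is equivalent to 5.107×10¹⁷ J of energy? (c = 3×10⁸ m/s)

From E = mc², we get m = E/c²
c² = (3×10⁸)² = 9×10¹⁶ m²/s²
m = 5.107×10¹⁷ / 9×10¹⁶ = 5.674 kg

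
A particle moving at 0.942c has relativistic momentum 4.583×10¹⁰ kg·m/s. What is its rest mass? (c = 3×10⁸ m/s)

γ = 1/√(1 - 0.942²) = 2.9796
v = 0.942 × 3×10⁸ = 2.826×10⁸ m/s
m = p/(γv) = 4.583×10¹⁰/(2.9796 × 2.826×10⁸) = 54.43 kg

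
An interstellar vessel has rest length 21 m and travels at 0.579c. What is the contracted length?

Proper length L₀ = 21 m
γ = 1/√(1 - 0.579²) = 1.2265
L = L₀/γ = 21/1.2265 = 17.12 m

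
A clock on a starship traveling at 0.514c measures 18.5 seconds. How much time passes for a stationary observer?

Proper time Δt₀ = 18.5 seconds
γ = 1/√(1 - 0.514²) = 1.166
Δt = γΔt₀ = 1.166 × 18.5 = 21.57 seconds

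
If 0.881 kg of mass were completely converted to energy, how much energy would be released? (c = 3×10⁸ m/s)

Using E = mc²:
c² = (3×10⁸)² = 9×10¹⁶ m²/s²
E = 0.881 × 9×10¹⁶ = 7.929×10¹⁶ J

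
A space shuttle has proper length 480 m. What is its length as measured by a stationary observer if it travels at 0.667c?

Proper length L₀ = 480 m
γ = 1/√(1 - 0.667²) = 1.3422
L = L₀/γ = 480/1.3422 = 357.6 m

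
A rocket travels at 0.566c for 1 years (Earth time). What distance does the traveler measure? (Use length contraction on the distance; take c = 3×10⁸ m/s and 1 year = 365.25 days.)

Earth distance: d = v × t = 0.566c × 1 yr = 5.3585×10¹⁵ m
γ = 1.2130
d' = d/γ = 5.3585×10¹⁵/1.2130 = 4.418×10¹⁵ m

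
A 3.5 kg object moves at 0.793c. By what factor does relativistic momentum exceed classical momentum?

p_rel = γmv, p_class = mv
Ratio = γ = 1/√(1 - 0.793²) = 1.641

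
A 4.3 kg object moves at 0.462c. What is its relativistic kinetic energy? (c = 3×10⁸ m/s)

γ = 1/√(1 - 0.462²) = 1.12755
γ - 1 = 0.12755
KE = (γ-1)mc² = 0.12755 × 4.3 × (3×10⁸)² = 4.936×10¹⁶ J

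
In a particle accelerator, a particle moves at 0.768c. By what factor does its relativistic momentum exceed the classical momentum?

p_rel = γmv, p_class = mv
Ratio = γ = 1/√(1 - 0.768²)
= 1/√(0.410176) = 1.561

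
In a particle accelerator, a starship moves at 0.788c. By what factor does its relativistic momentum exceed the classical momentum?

p_rel = γmv, p_class = mv
Ratio = γ = 1/√(1 - 0.788²)
= 1/√(0.379056) = 1.624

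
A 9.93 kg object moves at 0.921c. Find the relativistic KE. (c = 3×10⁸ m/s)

γ = 1/√(1 - 0.921²) = 2.567
γ - 1 = 1.567
KE = (γ-1)mc² = 1.567 × 9.93 × (3×10⁸)² = 1.400×10¹⁸ J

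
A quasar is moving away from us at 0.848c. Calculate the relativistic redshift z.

β = 0.848
(1+β)/(1-β) = 1.848/0.152 = 12.16
√(12.16) = 3.487
z = 3.487 - 1 = 2.487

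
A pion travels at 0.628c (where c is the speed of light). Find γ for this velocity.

v/c = 0.628, so (v/c)² = 0.394384
1 - (v/c)² = 0.605616
γ = 1/√(0.605616) = 1.285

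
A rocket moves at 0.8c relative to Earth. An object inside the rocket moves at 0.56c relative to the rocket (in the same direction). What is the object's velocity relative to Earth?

u = (u' + v)/(1 + u'v/c²)
Numerator: 0.56 + 0.8 = 1.36
Denominator: 1 + 0.448 = 1.448
u = 1.36/1.448 = 0.9392c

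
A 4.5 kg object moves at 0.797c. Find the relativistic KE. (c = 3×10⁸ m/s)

γ = 1/√(1 - 0.797²) = 1.6557
γ - 1 = 0.6557
KE = (γ-1)mc² = 0.6557 × 4.5 × (3×10⁸)² = 2.656×10¹⁷ J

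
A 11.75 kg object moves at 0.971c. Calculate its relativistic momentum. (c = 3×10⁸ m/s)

γ = 1/√(1 - 0.971²) = 4.183
v = 0.971 × 3×10⁸ = 2.913×10⁸ m/s
p = γmv = 4.183 × 11.75 × 2.913×10⁸ = 1.432×10¹⁰ kg·m/s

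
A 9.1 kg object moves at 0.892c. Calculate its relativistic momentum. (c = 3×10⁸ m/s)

γ = 1/√(1 - 0.892²) = 2.212
v = 0.892 × 3×10⁸ = 2.676×10⁸ m/s
p = γmv = 2.212 × 9.1 × 2.676×10⁸ = 5.387×10⁹ kg·m/s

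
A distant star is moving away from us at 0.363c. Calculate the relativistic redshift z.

β = 0.363
(1+β)/(1-β) = 1.363/0.637 = 2.1397
√(2.1397) = 1.4628
z = 1.4628 - 1 = 0.4628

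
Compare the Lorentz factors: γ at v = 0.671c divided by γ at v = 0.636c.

γ₁ = 1/√(1 - 0.671²) = 1.349
γ₂ = 1/√(1 - 0.636²) = 1.296
γ₁/γ₂ = 1.349/1.296 = 1.041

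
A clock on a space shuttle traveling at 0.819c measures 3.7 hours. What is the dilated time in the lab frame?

Proper time Δt₀ = 3.7 hours
γ = 1/√(1 - 0.819²) = 1.7428
Δt = γΔt₀ = 1.7428 × 3.7 = 6.448 hours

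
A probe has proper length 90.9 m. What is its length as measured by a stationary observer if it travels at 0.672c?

Proper length L₀ = 90.9 m
γ = 1/√(1 - 0.672²) = 1.3503
L = L₀/γ = 90.9/1.3503 = 67.32 m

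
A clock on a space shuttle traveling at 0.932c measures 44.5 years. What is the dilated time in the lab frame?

Proper time Δt₀ = 44.5 years
γ = 1/√(1 - 0.932²) = 2.759
Δt = γΔt₀ = 2.759 × 44.5 = 122.8 years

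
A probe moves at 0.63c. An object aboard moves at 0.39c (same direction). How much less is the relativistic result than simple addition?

Classical: u' + v = 0.39 + 0.63 = 1.02c
Relativistic: u = (0.39 + 0.63)/(1 + 0.2457) = 1.02/1.2457 = 0.8188c
Difference: 1.02 - 0.8188 = 0.2012c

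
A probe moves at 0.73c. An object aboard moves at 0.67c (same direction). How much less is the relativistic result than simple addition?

Classical: u' + v = 0.67 + 0.73 = 1.4c
Relativistic: u = (0.67 + 0.73)/(1 + 0.4891) = 1.4/1.4891 = 0.9402c
Difference: 1.4 - 0.9402 = 0.4598c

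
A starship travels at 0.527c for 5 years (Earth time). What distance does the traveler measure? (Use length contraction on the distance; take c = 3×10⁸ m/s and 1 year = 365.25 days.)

Earth distance: d = v × t = 0.527c × 5 yr = 2.495×10¹⁶ m
γ = 1.177
d' = d/γ = 2.495×10¹⁶/1.177 = 2.120×10¹⁶ m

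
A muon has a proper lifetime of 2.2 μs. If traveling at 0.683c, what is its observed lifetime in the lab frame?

Proper lifetime τ₀ = 2.2 μs
γ = 1/√(1 - 0.683²) = 1.369
τ = γτ₀ = 1.369 × 2.2 μs = 3.012 μs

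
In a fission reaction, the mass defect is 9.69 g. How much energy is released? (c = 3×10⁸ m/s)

Convert mass defect: Δm = 9.69 g = 0.00969 kg
E = Δm·c² = 0.00969 × (3×10⁸)²
= 0.00969 × 9×10¹⁶ = 8.721×10¹⁴ J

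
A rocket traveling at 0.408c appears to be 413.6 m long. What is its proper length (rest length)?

Contracted length L = 413.6 m
γ = 1/√(1 - 0.408²) = 1.0953
L₀ = γL = 1.0953 × 413.6 = 453.0 m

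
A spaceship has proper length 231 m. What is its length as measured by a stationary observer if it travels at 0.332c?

Proper length L₀ = 231 m
γ = 1/√(1 - 0.332²) = 1.060
L = L₀/γ = 231/1.060 = 217.9 m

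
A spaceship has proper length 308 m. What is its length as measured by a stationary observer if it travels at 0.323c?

Proper length L₀ = 308 m
γ = 1/√(1 - 0.323²) = 1.0566
L = L₀/γ = 308/1.0566 = 291.5 m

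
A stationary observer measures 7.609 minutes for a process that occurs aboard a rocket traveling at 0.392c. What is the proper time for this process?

Dilated time Δt = 7.609 minutes
γ = 1/√(1 - 0.392²) = 1.087
Δt₀ = Δt/γ = 7.609/1.087 = 7.000 minutes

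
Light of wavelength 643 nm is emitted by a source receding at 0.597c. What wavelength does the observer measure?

β = 0.597
Wavelength Doppler factor = √(1.597/0.403) = √(3.963) = 1.991
λ_obs = 643 × 1.991 = 1280 nm (redshift)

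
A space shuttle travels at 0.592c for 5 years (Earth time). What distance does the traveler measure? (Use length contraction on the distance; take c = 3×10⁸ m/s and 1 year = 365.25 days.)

Earth distance: d = v × t = 0.592c × 5 yr = 2.802×10¹⁶ m
γ = 1.241
d' = d/γ = 2.802×10¹⁶/1.241 = 2.258×10¹⁶ m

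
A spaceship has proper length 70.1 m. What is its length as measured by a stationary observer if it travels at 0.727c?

Proper length L₀ = 70.1 m
γ = 1/√(1 - 0.727²) = 1.4564
L = L₀/γ = 70.1/1.4564 = 48.13 m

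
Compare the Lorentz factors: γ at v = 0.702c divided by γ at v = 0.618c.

γ₁ = 1/√(1 - 0.702²) = 1.404
γ₂ = 1/√(1 - 0.618²) = 1.272
γ₁/γ₂ = 1.404/1.272 = 1.104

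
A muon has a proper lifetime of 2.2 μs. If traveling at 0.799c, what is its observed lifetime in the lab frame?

Proper lifetime τ₀ = 2.2 μs
γ = 1/√(1 - 0.799²) = 1.663
τ = γτ₀ = 1.663 × 2.2 μs = 3.659 μs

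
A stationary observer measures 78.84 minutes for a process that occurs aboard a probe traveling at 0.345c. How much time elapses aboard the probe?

Dilated time Δt = 78.84 minutes
γ = 1/√(1 - 0.345²) = 1.0654
Δt₀ = Δt/γ = 78.84/1.0654 = 74.00 minutes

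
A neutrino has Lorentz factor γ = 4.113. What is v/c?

From γ = 1/√(1 - v²/c²):
1/γ² = 1/4.113² = 0.05911
v²/c² = 1 - 0.05911 = 0.9409
v/c = √(0.9409) = 0.9700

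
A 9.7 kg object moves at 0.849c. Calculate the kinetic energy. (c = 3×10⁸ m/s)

γ = 1/√(1 - 0.849²) = 1.8925
γ - 1 = 0.8925
KE = (γ-1)mc² = 0.8925 × 9.7 × (3×10⁸)² = 7.792×10¹⁷ J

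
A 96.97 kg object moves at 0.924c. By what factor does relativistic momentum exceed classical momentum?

p_rel = γmv, p_class = mv
Ratio = γ = 1/√(1 - 0.924²) = 2.615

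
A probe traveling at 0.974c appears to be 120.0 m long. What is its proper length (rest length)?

Contracted length L = 120.0 m
γ = 1/√(1 - 0.974²) = 4.414
L₀ = γL = 4.414 × 120.0 = 529.7 m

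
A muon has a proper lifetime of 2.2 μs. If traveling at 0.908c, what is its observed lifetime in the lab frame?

Proper lifetime τ₀ = 2.2 μs
γ = 1/√(1 - 0.908²) = 2.387
τ = γτ₀ = 2.387 × 2.2 μs = 5.251 μs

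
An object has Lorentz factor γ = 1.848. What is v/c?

From γ = 1/√(1 - v²/c²):
1/γ² = 1/1.848² = 0.29282
v²/c² = 1 - 0.29282 = 0.70718
v/c = √(0.70718) = 0.8409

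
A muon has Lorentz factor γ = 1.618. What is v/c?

From γ = 1/√(1 - v²/c²):
1/γ² = 1/1.618² = 0.3820
v²/c² = 1 - 0.3820 = 0.6180
v/c = √(0.6180) = 0.7861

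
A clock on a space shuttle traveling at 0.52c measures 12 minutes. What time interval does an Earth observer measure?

Proper time Δt₀ = 12 minutes
γ = 1/√(1 - 0.52²) = 1.171
Δt = γΔt₀ = 1.171 × 12 = 14.05 minutes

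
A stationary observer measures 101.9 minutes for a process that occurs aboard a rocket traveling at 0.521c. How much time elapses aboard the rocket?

Dilated time Δt = 101.9 minutes
γ = 1/√(1 - 0.521²) = 1.1716
Δt₀ = Δt/γ = 101.9/1.1716 = 86.98 minutes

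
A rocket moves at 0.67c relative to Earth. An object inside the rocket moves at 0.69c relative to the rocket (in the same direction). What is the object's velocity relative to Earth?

u = (u' + v)/(1 + u'v/c²)
Numerator: 0.69 + 0.67 = 1.36
Denominator: 1 + 0.4623 = 1.4623
u = 1.36/1.4623 = 0.9300c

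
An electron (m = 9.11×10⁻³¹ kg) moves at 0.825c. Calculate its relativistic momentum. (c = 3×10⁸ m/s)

γ = 1/√(1 - 0.825²) = 1.7695
v = 0.825 × 3×10⁸ = 2.475×10⁸ m/s
p = γmv = 1.7695 × 9.11×10⁻³¹ × 2.475×10⁸ = 3.990×10⁻²² kg·m/s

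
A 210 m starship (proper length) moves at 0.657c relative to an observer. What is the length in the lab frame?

Proper length L₀ = 210 m
γ = 1/√(1 - 0.657²) = 1.3265
L = L₀/γ = 210/1.3265 = 158.3 m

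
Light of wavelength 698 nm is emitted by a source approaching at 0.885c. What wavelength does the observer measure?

β = 0.885
Wavelength Doppler factor = √(0.115/1.885) = √(0.06101) = 0.2470
λ_obs = 698 × 0.2470 = 172.4 nm (blueshift)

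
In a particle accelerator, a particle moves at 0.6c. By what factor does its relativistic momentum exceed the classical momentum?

p_rel = γmv, p_class = mv
Ratio = γ = 1/√(1 - 0.6²)
= 1/√(0.64) = 1.250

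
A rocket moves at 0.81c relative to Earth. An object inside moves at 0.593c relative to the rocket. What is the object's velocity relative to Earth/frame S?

u = (u' + v)/(1 + u'v/c²)
Numerator: 0.593 + 0.81 = 1.403
Denominator: 1 + 0.48033 = 1.48033
u = 1.403/1.48033 = 0.9478c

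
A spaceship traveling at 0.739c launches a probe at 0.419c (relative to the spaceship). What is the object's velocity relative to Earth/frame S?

u = (u' + v)/(1 + u'v/c²)
Numerator: 0.419 + 0.739 = 1.158
Denominator: 1 + 0.309641 = 1.309641
u = 1.158/1.309641 = 0.8842c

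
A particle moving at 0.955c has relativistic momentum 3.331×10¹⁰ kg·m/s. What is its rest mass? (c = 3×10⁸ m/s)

γ = 1/√(1 - 0.955²) = 3.3715
v = 0.955 × 3×10⁸ = 2.865×10⁸ m/s
m = p/(γv) = 3.331×10¹⁰/(3.3715 × 2.865×10⁸) = 34.48 kg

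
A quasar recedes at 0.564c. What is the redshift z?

β = 0.564
(1+β)/(1-β) = 1.564/0.436 = 3.587
√(3.587) = 1.894
z = 1.894 - 1 = 0.8940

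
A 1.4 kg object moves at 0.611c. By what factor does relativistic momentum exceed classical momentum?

p_rel = γmv, p_class = mv
Ratio = γ = 1/√(1 - 0.611²) = 1.263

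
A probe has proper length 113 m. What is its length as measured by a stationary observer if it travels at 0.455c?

Proper length L₀ = 113 m
γ = 1/√(1 - 0.455²) = 1.123
L = L₀/γ = 113/1.123 = 100.6 m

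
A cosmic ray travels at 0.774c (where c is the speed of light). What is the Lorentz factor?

v/c = 0.774, so (v/c)² = 0.599076
1 - (v/c)² = 0.400924
γ = 1/√(0.400924) = 1.579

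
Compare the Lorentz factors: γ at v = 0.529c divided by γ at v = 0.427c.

γ₁ = 1/√(1 - 0.529²) = 1.1784
γ₂ = 1/√(1 - 0.427²) = 1.1059
γ₁/γ₂ = 1.1784/1.1059 = 1.066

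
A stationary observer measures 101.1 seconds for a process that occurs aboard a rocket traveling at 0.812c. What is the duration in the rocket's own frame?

Dilated time Δt = 101.1 seconds
γ = 1/√(1 - 0.812²) = 1.7133
Δt₀ = Δt/γ = 101.1/1.7133 = 59.01 seconds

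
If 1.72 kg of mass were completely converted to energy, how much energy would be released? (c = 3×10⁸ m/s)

Using E = mc²:
c² = (3×10⁸)² = 9×10¹⁶ m²/s²
E = 1.72 × 9×10¹⁶ = 1.548×10¹⁷ J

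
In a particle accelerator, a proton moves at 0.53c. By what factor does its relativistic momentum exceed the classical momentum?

p_rel = γmv, p_class = mv
Ratio = γ = 1/√(1 - 0.53²)
= 1/√(0.7191) = 1.179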